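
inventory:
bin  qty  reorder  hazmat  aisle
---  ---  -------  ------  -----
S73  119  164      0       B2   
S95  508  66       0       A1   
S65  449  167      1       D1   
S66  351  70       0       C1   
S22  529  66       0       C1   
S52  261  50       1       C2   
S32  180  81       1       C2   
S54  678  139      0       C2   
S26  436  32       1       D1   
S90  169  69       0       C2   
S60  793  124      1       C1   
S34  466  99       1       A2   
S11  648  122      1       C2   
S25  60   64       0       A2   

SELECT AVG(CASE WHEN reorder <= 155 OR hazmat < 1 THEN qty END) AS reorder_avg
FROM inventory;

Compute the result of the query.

bin=S73: ✓ → 119
bin=S95: ✓ → 508
bin=S65: ✗
bin=S66: ✓ → 351
bin=S22: ✓ → 529
bin=S52: ✓ → 261
bin=S32: ✓ → 180
bin=S54: ✓ → 678
bin=S26: ✓ → 436
bin=S90: ✓ → 169
bin=S60: ✓ → 793
bin=S34: ✓ → 466
bin=S11: ✓ → 648
bin=S25: ✓ → 60
reorder_avg = (119 + 508 + 351 + 529 + 261 + 180 + 678 + 436 + 169 + 793 + 466 + 648 + 60) / 13 = 399.8461538462

399.8461538462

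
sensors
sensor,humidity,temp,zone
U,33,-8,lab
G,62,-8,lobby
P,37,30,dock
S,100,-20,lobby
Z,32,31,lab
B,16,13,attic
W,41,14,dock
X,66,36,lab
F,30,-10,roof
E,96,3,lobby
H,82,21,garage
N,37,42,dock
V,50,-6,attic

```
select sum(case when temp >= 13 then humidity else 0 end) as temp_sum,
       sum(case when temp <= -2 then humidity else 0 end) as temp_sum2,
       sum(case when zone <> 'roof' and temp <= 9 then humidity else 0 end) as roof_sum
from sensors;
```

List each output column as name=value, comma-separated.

temp_sum=311, temp_sum2=275, roof_sum=341

[temp_sum: temp >= 13]
sensor=U: ✗
sensor=G: ✗
sensor=P: ✓ → 37
sensor=S: ✗
sensor=Z: ✓ → 32
sensor=B: ✓ → 16
sensor=W: ✓ → 41
sensor=X: ✓ → 66
sensor=F: ✗
sensor=E: ✗
sensor=H: ✓ → 82
sensor=N: ✓ → 37
sensor=V: ✗
temp_sum = 37 + 32 + 16 + 41 + 66 + 82 + 37 = 311
—
[temp_sum2: temp <= -2]
sensor=U: ✓ → 33
sensor=G: ✓ → 62
sensor=P: ✗
sensor=S: ✓ → 100
sensor=Z: ✗
sensor=B: ✗
sensor=W: ✗
sensor=X: ✗
sensor=F: ✓ → 30
sensor=E: ✗
sensor=H: ✗
sensor=N: ✗
sensor=V: ✓ → 50
temp_sum2 = 33 + 62 + 100 + 30 + 50 = 275
—
[roof_sum: zone <> 'roof' and temp <= 9]
sensor=U: ✓ → 33
sensor=G: ✓ → 62
sensor=P: ✗
sensor=S: ✓ → 100
sensor=Z: ✗
sensor=B: ✗
sensor=W: ✗
sensor=X: ✗
sensor=F: ✗
sensor=E: ✓ → 96
sensor=H: ✗
sensor=N: ✗
sensor=V: ✓ → 50
roof_sum = 33 + 62 + 100 + 96 + 50 = 341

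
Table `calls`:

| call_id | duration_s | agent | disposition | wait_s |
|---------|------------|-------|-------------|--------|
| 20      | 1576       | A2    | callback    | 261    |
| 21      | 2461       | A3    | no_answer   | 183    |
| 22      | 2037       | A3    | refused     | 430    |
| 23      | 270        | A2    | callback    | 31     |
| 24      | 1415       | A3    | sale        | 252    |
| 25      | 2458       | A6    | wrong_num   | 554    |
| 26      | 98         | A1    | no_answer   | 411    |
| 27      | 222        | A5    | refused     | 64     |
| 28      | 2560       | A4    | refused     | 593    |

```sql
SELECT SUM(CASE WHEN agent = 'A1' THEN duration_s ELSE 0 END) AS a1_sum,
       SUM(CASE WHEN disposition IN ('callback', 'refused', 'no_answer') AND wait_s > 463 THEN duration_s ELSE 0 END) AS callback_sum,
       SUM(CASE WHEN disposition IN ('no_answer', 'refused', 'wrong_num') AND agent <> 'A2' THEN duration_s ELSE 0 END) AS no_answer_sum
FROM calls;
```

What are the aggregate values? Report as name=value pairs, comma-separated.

a1_sum=98, callback_sum=2560, no_answer_sum=9836

[a1_sum: agent = 'A1']
call_id=20: ✗
call_id=21: ✗
call_id=22: ✗
call_id=23: ✗
call_id=24: ✗
call_id=25: ✗
call_id=26: ✓ → 98
call_id=27: ✗
call_id=28: ✗
a1_sum = 98
—
[callback_sum: disposition IN ('callback', 'refused', 'no_answer') AND wait_s > 463]
call_id=20: ✗
call_id=21: ✗
call_id=22: ✗
call_id=23: ✗
call_id=24: ✗
call_id=25: ✗
call_id=26: ✗
call_id=27: ✗
call_id=28: ✓ → 2560
callback_sum = 2560
—
[no_answer_sum: disposition IN ('no_answer', 'refused', 'wrong_num') AND agent <> 'A2']
call_id=20: ✗
call_id=21: ✓ → 2461
call_id=22: ✓ → 2037
call_id=23: ✗
call_id=24: ✗
call_id=25: ✓ → 2458
call_id=26: ✓ → 98
call_id=27: ✓ → 222
call_id=28: ✓ → 2560
no_answer_sum = 2461 + 2037 + 2458 + 98 + 222 + 2560 = 9836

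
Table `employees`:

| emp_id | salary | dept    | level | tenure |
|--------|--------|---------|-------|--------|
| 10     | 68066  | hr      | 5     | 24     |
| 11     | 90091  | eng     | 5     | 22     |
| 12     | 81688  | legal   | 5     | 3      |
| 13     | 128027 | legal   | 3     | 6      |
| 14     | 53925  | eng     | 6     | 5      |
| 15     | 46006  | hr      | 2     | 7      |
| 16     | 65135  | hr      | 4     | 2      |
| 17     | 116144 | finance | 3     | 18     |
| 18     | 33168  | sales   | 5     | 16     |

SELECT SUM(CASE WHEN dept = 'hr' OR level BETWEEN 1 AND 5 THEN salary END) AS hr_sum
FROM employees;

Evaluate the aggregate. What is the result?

628325

emp_id=10: ✓ → 68066
emp_id=11: ✓ → 90091
emp_id=12: ✓ → 81688
emp_id=13: ✓ → 128027
emp_id=14: ✗
emp_id=15: ✓ → 46006
emp_id=16: ✓ → 65135
emp_id=17: ✓ → 116144
emp_id=18: ✓ → 33168
hr_sum = 68066 + 90091 + 81688 + 128027 + 46006 + 65135 + 116144 + 33168 = 628325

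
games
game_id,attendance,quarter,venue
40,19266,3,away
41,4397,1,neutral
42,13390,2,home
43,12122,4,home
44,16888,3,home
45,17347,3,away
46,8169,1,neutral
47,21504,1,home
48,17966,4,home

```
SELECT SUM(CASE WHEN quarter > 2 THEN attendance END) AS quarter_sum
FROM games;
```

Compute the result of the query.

game_id=40: ✓ → 19266
game_id=41: ✗
game_id=42: ✗
game_id=43: ✓ → 12122
game_id=44: ✓ → 16888
game_id=45: ✓ → 17347
game_id=46: ✗
game_id=47: ✗
game_id=48: ✓ → 17966
quarter_sum = 19266 + 12122 + 16888 + 17347 + 17966 = 83589

83589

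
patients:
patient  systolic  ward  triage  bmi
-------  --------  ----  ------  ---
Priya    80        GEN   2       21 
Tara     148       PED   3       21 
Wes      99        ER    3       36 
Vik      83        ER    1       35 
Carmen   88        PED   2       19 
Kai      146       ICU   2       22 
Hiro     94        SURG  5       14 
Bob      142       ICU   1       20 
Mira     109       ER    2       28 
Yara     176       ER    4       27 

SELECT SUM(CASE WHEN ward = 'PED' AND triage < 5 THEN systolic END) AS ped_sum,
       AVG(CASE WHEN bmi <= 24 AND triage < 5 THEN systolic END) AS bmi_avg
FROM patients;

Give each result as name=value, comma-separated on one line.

ped_sum=236, bmi_avg=120.8

[ped_sum: ward = 'PED' AND triage < 5]
patient=Priya: ✗
patient=Tara: ✓ → 148
patient=Wes: ✗
patient=Vik: ✗
patient=Carmen: ✓ → 88
patient=Kai: ✗
patient=Hiro: ✗
patient=Bob: ✗
patient=Mira: ✗
patient=Yara: ✗
ped_sum = 148 + 88 = 236
—
[bmi_avg: bmi <= 24 AND triage < 5]
patient=Priya: ✓ → 80
patient=Tara: ✓ → 148
patient=Wes: ✗
patient=Vik: ✗
patient=Carmen: ✓ → 88
patient=Kai: ✓ → 146
patient=Hiro: ✗
patient=Bob: ✓ → 142
patient=Mira: ✗
patient=Yara: ✗
bmi_avg = (80 + 148 + 88 + 146 + 142) / 5 = 120.8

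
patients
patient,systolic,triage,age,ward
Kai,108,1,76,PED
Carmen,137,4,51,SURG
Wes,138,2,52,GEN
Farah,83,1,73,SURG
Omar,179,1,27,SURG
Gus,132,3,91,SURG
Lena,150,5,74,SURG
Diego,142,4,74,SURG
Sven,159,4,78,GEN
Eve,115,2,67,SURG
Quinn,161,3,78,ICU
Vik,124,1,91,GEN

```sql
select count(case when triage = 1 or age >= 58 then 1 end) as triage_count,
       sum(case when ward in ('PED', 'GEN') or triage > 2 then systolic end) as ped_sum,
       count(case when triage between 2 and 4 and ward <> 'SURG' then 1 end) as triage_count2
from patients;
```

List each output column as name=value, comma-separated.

triage_count=10, ped_sum=1251, triage_count2=3

[triage_count: triage = 1 or age >= 58]
patient=Kai: ✓ → 1
patient=Carmen: ✗
patient=Wes: ✗
patient=Farah: ✓ → 1
patient=Omar: ✓ → 1
patient=Gus: ✓ → 1
patient=Lena: ✓ → 1
patient=Diego: ✓ → 1
patient=Sven: ✓ → 1
patient=Eve: ✓ → 1
patient=Quinn: ✓ → 1
patient=Vik: ✓ → 1
triage_count = COUNT(1, 1, 1, 1, 1, 1, 1, 1, 1, 1) = 10
—
[ped_sum: ward in ('PED', 'GEN') or triage > 2]
patient=Kai: ✓ → 108
patient=Carmen: ✓ → 137
patient=Wes: ✓ → 138
patient=Farah: ✗
patient=Omar: ✗
patient=Gus: ✓ → 132
patient=Lena: ✓ → 150
patient=Diego: ✓ → 142
patient=Sven: ✓ → 159
patient=Eve: ✗
patient=Quinn: ✓ → 161
patient=Vik: ✓ → 124
ped_sum = 108 + 137 + 138 + 132 + 150 + 142 + 159 + 161 + 124 = 1251
—
[triage_count2: triage between 2 and 4 and ward <> 'SURG']
patient=Kai: ✗
patient=Carmen: ✗
patient=Wes: ✓ → 1
patient=Farah: ✗
patient=Omar: ✗
patient=Gus: ✗
patient=Lena: ✗
patient=Diego: ✗
patient=Sven: ✓ → 1
patient=Eve: ✗
patient=Quinn: ✓ → 1
patient=Vik: ✗
triage_count2 = COUNT(1, 1, 1) = 3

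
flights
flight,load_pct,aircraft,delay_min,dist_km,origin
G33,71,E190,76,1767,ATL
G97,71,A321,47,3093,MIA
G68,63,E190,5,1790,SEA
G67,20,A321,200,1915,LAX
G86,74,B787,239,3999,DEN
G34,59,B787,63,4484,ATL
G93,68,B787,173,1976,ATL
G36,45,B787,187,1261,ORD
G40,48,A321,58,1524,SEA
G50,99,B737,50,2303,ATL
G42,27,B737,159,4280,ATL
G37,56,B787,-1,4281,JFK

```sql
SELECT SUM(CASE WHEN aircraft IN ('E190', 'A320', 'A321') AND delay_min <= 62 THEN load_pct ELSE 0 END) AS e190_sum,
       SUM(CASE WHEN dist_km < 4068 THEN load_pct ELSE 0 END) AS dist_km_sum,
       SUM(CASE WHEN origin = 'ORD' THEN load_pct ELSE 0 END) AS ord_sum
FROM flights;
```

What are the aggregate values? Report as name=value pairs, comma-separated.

e190_sum=182, dist_km_sum=559, ord_sum=45

[e190_sum: aircraft IN ('E190', 'A320', 'A321') AND delay_min <= 62]
flight=G33: ✗
flight=G97: ✓ → 71
flight=G68: ✓ → 63
flight=G67: ✗
flight=G86: ✗
flight=G34: ✗
flight=G93: ✗
flight=G36: ✗
flight=G40: ✓ → 48
flight=G50: ✗
flight=G42: ✗
flight=G37: ✗
e190_sum = 71 + 63 + 48 = 182
—
[dist_km_sum: dist_km < 4068]
flight=G33: ✓ → 71
flight=G97: ✓ → 71
flight=G68: ✓ → 63
flight=G67: ✓ → 20
flight=G86: ✓ → 74
flight=G34: ✗
flight=G93: ✓ → 68
flight=G36: ✓ → 45
flight=G40: ✓ → 48
flight=G50: ✓ → 99
flight=G42: ✗
flight=G37: ✗
dist_km_sum = 71 + 71 + 63 + 20 + 74 + 68 + 45 + 48 + 99 = 559
—
[ord_sum: origin = 'ORD']
flight=G33: ✗
flight=G97: ✗
flight=G68: ✗
flight=G67: ✗
flight=G86: ✗
flight=G34: ✗
flight=G93: ✗
flight=G36: ✓ → 45
flight=G40: ✗
flight=G50: ✗
flight=G42: ✗
flight=G37: ✗
ord_sum = 45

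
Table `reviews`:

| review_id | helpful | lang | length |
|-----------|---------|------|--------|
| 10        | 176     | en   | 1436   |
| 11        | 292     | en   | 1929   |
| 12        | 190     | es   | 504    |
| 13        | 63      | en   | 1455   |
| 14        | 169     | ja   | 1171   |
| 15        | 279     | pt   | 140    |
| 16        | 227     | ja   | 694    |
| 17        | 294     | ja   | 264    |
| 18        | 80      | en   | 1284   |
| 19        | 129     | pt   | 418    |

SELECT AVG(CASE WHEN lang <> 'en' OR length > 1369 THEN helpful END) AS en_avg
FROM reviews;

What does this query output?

review_id=10: ✓ → 176
review_id=11: ✓ → 292
review_id=12: ✓ → 190
review_id=13: ✓ → 63
review_id=14: ✓ → 169
review_id=15: ✓ → 279
review_id=16: ✓ → 227
review_id=17: ✓ → 294
review_id=18: ✗
review_id=19: ✓ → 129
en_avg = (176 + 292 + 190 + 63 + 169 + 279 + 227 + 294 + 129) / 9 = 202.1111111111

202.1111111111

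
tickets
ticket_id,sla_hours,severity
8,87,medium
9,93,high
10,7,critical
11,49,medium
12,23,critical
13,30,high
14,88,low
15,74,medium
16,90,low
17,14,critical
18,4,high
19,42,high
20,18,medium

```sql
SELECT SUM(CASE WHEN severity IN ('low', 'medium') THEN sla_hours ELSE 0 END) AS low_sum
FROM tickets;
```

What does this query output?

406

ticket_id=8: ✓ → 87
ticket_id=9: ✗
ticket_id=10: ✗
ticket_id=11: ✓ → 49
ticket_id=12: ✗
ticket_id=13: ✗
ticket_id=14: ✓ → 88
ticket_id=15: ✓ → 74
ticket_id=16: ✓ → 90
ticket_id=17: ✗
ticket_id=18: ✗
ticket_id=19: ✗
ticket_id=20: ✓ → 18
low_sum = 87 + 49 + 88 + 74 + 90 + 18 = 406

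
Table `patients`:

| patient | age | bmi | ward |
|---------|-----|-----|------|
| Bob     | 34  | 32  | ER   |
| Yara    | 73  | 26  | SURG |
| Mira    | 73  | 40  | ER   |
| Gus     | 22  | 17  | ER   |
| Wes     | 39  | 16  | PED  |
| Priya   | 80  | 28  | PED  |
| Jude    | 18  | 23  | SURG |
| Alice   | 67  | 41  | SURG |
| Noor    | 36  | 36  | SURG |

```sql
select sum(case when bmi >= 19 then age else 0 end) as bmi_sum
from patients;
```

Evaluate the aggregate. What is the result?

patient=Bob: ✓ → 34
patient=Yara: ✓ → 73
patient=Mira: ✓ → 73
patient=Gus: ✗
patient=Wes: ✗
patient=Priya: ✓ → 80
patient=Jude: ✓ → 18
patient=Alice: ✓ → 67
patient=Noor: ✓ → 36
bmi_sum = 34 + 73 + 73 + 80 + 18 + 67 + 36 = 381

381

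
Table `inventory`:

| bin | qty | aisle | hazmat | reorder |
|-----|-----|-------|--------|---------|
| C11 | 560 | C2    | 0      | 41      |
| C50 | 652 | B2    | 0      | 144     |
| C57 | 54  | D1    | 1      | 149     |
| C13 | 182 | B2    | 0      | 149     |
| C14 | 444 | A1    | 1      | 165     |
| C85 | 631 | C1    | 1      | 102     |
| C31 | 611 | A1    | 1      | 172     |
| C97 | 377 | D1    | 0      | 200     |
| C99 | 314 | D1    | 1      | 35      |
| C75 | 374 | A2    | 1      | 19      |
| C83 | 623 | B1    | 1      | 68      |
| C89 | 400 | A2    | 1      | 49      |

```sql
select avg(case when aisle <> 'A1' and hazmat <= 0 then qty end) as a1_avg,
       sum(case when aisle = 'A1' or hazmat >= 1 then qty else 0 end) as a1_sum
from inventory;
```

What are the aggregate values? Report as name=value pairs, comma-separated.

a1_avg=442.75, a1_sum=3451

[a1_avg: aisle <> 'A1' and hazmat <= 0]
bin=C11: ✓ → 560
bin=C50: ✓ → 652
bin=C57: ✗
bin=C13: ✓ → 182
bin=C14: ✗
bin=C85: ✗
bin=C31: ✗
bin=C97: ✓ → 377
bin=C99: ✗
bin=C75: ✗
bin=C83: ✗
bin=C89: ✗
a1_avg = (560 + 652 + 182 + 377) / 4 = 442.75
—
[a1_sum: aisle = 'A1' or hazmat >= 1]
bin=C11: ✗
bin=C50: ✗
bin=C57: ✓ → 54
bin=C13: ✗
bin=C14: ✓ → 444
bin=C85: ✓ → 631
bin=C31: ✓ → 611
bin=C97: ✗
bin=C99: ✓ → 314
bin=C75: ✓ → 374
bin=C83: ✓ → 623
bin=C89: ✓ → 400
a1_sum = 54 + 444 + 631 + 611 + 314 + 374 + 623 + 400 = 3451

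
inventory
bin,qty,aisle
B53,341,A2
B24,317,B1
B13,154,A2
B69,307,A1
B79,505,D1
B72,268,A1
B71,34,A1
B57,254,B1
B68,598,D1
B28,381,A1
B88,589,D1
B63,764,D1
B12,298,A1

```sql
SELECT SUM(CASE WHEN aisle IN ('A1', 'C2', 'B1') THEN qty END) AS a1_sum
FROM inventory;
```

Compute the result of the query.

1859

bin=B53: ✗
bin=B24: ✓ → 317
bin=B13: ✗
bin=B69: ✓ → 307
bin=B79: ✗
bin=B72: ✓ → 268
bin=B71: ✓ → 34
bin=B57: ✓ → 254
bin=B68: ✗
bin=B28: ✓ → 381
bin=B88: ✗
bin=B63: ✗
bin=B12: ✓ → 298
a1_sum = 317 + 307 + 268 + 34 + 254 + 381 + 298 = 1859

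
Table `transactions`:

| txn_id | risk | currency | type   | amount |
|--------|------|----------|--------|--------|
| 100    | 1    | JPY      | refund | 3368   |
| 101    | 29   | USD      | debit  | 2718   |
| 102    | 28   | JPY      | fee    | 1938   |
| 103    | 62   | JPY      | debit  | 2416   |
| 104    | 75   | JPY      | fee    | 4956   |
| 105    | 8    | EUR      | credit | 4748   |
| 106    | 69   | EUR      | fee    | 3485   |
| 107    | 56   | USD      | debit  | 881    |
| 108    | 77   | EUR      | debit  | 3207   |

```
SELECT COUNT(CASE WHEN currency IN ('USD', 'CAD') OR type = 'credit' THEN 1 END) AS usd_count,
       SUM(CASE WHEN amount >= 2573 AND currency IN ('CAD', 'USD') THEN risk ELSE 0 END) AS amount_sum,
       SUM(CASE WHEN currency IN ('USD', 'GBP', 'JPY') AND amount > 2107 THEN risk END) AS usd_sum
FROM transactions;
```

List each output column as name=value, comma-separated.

[usd_count: currency IN ('USD', 'CAD') OR type = 'credit']
txn_id=100: ✗
txn_id=101: ✓ → 1
txn_id=102: ✗
txn_id=103: ✗
txn_id=104: ✗
txn_id=105: ✓ → 1
txn_id=106: ✗
txn_id=107: ✓ → 1
txn_id=108: ✗
usd_count = COUNT(1, 1, 1) = 3
—
[amount_sum: amount >= 2573 AND currency IN ('CAD', 'USD')]
txn_id=100: ✗
txn_id=101: ✓ → 29
txn_id=102: ✗
txn_id=103: ✗
txn_id=104: ✗
txn_id=105: ✗
txn_id=106: ✗
txn_id=107: ✗
txn_id=108: ✗
amount_sum = 29
—
[usd_sum: currency IN ('USD', 'GBP', 'JPY') AND amount > 2107]
txn_id=100: ✓ → 1
txn_id=101: ✓ → 29
txn_id=102: ✗
txn_id=103: ✓ → 62
txn_id=104: ✓ → 75
txn_id=105: ✗
txn_id=106: ✗
txn_id=107: ✗
txn_id=108: ✗
usd_sum = 1 + 29 + 62 + 75 = 167

usd_count=3, amount_sum=29, usd_sum=167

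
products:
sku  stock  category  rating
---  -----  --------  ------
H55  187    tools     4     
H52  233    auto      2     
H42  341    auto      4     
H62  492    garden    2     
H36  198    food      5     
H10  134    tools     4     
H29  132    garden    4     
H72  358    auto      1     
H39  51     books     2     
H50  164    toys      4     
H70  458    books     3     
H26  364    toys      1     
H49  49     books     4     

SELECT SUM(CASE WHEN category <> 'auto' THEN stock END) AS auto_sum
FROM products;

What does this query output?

sku=H55: ✓ → 187
sku=H52: ✗
sku=H42: ✗
sku=H62: ✓ → 492
sku=H36: ✓ → 198
sku=H10: ✓ → 134
sku=H29: ✓ → 132
sku=H72: ✗
sku=H39: ✓ → 51
sku=H50: ✓ → 164
sku=H70: ✓ → 458
sku=H26: ✓ → 364
sku=H49: ✓ → 49
auto_sum = 187 + 492 + 198 + 134 + 132 + 51 + 164 + 458 + 364 + 49 = 2229

2229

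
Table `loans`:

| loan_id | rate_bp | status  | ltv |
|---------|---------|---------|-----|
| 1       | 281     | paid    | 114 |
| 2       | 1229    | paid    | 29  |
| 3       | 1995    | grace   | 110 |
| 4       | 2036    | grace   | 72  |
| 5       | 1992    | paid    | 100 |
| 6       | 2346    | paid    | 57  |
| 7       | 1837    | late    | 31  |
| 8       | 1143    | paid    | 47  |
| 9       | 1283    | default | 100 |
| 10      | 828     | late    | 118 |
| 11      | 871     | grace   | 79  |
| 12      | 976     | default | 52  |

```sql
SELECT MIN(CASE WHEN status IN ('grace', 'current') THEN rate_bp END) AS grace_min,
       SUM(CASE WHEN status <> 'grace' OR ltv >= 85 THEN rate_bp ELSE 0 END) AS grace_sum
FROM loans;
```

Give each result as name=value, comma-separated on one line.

grace_min=871, grace_sum=13910

[grace_min: status IN ('grace', 'current')]
loan_id=1: ✗
loan_id=2: ✗
loan_id=3: ✓ → 1995
loan_id=4: ✓ → 2036
loan_id=5: ✗
loan_id=6: ✗
loan_id=7: ✗
loan_id=8: ✗
loan_id=9: ✗
loan_id=10: ✗
loan_id=11: ✓ → 871
loan_id=12: ✗
grace_min = MIN(1995, 2036, 871) = 871
—
[grace_sum: status <> 'grace' OR ltv >= 85]
loan_id=1: ✓ → 281
loan_id=2: ✓ → 1229
loan_id=3: ✓ → 1995
loan_id=4: ✗
loan_id=5: ✓ → 1992
loan_id=6: ✓ → 2346
loan_id=7: ✓ → 1837
loan_id=8: ✓ → 1143
loan_id=9: ✓ → 1283
loan_id=10: ✓ → 828
loan_id=11: ✗
loan_id=12: ✓ → 976
grace_sum = 281 + 1229 + 1995 + 1992 + 2346 + 1837 + 1143 + 1283 + 828 + 976 = 13910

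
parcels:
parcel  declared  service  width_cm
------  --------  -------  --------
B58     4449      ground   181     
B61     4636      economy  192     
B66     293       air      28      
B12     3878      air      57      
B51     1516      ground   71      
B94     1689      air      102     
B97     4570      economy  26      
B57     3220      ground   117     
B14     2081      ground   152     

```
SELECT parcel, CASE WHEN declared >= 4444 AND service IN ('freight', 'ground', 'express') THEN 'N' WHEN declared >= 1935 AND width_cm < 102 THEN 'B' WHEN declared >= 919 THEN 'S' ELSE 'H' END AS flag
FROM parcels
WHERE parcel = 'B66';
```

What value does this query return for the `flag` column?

parcel = B66: declared=293, service=air, width_cm=28.
declared >= 4444 AND service IN ('freight', 'ground', 'express') → false
declared >= 1935 AND width_cm < 102 → false
declared >= 919 → false
No prior WHEN matched → ELSE → H

H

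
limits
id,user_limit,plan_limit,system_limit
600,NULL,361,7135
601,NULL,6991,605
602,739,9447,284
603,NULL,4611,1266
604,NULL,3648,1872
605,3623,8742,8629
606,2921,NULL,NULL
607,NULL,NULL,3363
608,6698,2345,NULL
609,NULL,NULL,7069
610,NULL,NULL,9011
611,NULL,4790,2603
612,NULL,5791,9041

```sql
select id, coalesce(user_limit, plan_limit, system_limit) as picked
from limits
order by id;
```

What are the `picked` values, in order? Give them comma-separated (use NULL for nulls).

361, 6991, 739, 4611, 3648, 3623, 2921, 3363, 6698, 7069, 9011, 4790, 5791

id=600: user_limit=NULL, plan_limit=361 → 361
id=601: user_limit=NULL, plan_limit=6991 → 6991
id=602: user_limit=739 → 739
id=603: user_limit=NULL, plan_limit=4611 → 4611
id=604: user_limit=NULL, plan_limit=3648 → 3648
id=605: user_limit=3623 → 3623
id=606: user_limit=2921 → 2921
id=607: user_limit=NULL, plan_limit=NULL, system_limit=3363 → 3363
id=608: user_limit=6698 → 6698
id=609: user_limit=NULL, plan_limit=NULL, system_limit=7069 → 7069
id=610: user_limit=NULL, plan_limit=NULL, system_limit=9011 → 9011
id=611: user_limit=NULL, plan_limit=4790 → 4790
id=612: user_limit=NULL, plan_limit=5791 → 5791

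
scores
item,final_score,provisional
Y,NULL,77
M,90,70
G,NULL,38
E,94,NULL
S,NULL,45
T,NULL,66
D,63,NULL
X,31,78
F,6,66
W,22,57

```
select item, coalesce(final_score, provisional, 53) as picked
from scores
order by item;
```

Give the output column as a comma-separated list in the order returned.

63, 94, 6, 38, 90, 45, 66, 22, 31, 77

item=D: final_score=63 → 63
item=E: final_score=94 → 94
item=F: final_score=6 → 6
item=G: final_score=NULL, provisional=38 → 38
item=M: final_score=90 → 90
item=S: final_score=NULL, provisional=45 → 45
item=T: final_score=NULL, provisional=66 → 66
item=W: final_score=22 → 22
item=X: final_score=31 → 31
item=Y: final_score=NULL, provisional=77 → 77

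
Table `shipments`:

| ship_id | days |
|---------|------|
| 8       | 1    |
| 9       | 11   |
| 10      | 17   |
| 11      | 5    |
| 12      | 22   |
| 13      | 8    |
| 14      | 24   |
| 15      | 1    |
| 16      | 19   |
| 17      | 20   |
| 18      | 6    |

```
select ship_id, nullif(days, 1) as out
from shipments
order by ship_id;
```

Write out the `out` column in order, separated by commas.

NULL, 11, 17, 5, 22, 8, 24, NULL, 19, 20, 6

ship_id=8: days=1 vs 1: equal → NULL
ship_id=9: days=11 vs 1: differ → 11
ship_id=10: days=17 vs 1: differ → 17
ship_id=11: days=5 vs 1: differ → 5
ship_id=12: days=22 vs 1: differ → 22
ship_id=13: days=8 vs 1: differ → 8
ship_id=14: days=24 vs 1: differ → 24
ship_id=15: days=1 vs 1: equal → NULL
ship_id=16: days=19 vs 1: differ → 19
ship_id=17: days=20 vs 1: differ → 20
ship_id=18: days=6 vs 1: differ → 6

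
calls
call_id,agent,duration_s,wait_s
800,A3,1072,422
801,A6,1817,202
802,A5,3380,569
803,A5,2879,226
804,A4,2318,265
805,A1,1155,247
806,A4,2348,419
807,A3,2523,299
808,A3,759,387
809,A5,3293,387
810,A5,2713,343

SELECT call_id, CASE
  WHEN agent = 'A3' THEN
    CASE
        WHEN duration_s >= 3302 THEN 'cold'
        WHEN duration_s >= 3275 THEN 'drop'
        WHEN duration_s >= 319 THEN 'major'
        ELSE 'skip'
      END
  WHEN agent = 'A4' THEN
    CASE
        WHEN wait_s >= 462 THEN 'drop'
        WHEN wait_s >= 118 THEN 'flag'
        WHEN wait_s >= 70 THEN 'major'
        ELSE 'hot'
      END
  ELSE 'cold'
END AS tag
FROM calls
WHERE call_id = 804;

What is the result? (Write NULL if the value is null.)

flag

call_id = 804: agent=A4, duration_s=2318, wait_s=265.
agent='A4' → inner[wait_s >= 118] → flag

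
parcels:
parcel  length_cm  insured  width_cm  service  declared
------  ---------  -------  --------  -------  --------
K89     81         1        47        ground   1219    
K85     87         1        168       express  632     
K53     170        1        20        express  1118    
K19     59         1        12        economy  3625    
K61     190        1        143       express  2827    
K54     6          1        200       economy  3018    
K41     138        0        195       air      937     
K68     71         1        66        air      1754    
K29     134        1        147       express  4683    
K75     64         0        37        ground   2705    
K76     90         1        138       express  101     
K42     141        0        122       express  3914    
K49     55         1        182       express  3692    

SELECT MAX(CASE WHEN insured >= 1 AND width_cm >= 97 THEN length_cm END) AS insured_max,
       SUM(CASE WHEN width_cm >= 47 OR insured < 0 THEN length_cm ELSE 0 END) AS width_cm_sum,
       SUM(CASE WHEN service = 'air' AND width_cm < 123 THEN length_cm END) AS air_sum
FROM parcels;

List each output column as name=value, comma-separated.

insured_max=190, width_cm_sum=993, air_sum=71

[insured_max: insured >= 1 AND width_cm >= 97]
parcel=K89: ✗
parcel=K85: ✓ → 87
parcel=K53: ✗
parcel=K19: ✗
parcel=K61: ✓ → 190
parcel=K54: ✓ → 6
parcel=K41: ✗
parcel=K68: ✗
parcel=K29: ✓ → 134
parcel=K75: ✗
parcel=K76: ✓ → 90
parcel=K42: ✗
parcel=K49: ✓ → 55
insured_max = MAX(87, 190, 6, 134, 90, 55) = 190
—
[width_cm_sum: width_cm >= 47 OR insured < 0]
parcel=K89: ✓ → 81
parcel=K85: ✓ → 87
parcel=K53: ✗
parcel=K19: ✗
parcel=K61: ✓ → 190
parcel=K54: ✓ → 6
parcel=K41: ✓ → 138
parcel=K68: ✓ → 71
parcel=K29: ✓ → 134
parcel=K75: ✗
parcel=K76: ✓ → 90
parcel=K42: ✓ → 141
parcel=K49: ✓ → 55
width_cm_sum = 81 + 87 + 190 + 6 + 138 + 71 + 134 + 90 + 141 + 55 = 993
—
[air_sum: service = 'air' AND width_cm < 123]
parcel=K89: ✗
parcel=K85: ✗
parcel=K53: ✗
parcel=K19: ✗
parcel=K61: ✗
parcel=K54: ✗
parcel=K41: ✗
parcel=K68: ✓ → 71
parcel=K29: ✗
parcel=K75: ✗
parcel=K76: ✗
parcel=K42: ✗
parcel=K49: ✗
air_sum = 71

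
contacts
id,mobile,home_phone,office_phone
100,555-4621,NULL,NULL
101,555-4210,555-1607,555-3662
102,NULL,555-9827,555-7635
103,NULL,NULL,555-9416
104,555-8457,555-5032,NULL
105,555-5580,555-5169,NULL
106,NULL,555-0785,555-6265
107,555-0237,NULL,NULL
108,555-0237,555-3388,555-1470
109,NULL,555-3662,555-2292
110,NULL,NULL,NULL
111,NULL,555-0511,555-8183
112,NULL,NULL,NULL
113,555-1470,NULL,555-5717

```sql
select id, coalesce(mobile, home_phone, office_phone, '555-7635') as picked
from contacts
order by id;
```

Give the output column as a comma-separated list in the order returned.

id=100: mobile=555-4621 → 555-4621
id=101: mobile=555-4210 → 555-4210
id=102: mobile=NULL, home_phone=555-9827 → 555-9827
id=103: mobile=NULL, home_phone=NULL, office_phone=555-9416 → 555-9416
id=104: mobile=555-8457 → 555-8457
id=105: mobile=555-5580 → 555-5580
id=106: mobile=NULL, home_phone=555-0785 → 555-0785
id=107: mobile=555-0237 → 555-0237
id=108: mobile=555-0237 → 555-0237
id=109: mobile=NULL, home_phone=555-3662 → 555-3662
id=110: mobile=NULL, home_phone=NULL, office_phone=NULL, → literal 555-7635 → 555-7635
id=111: mobile=NULL, home_phone=555-0511 → 555-0511
id=112: mobile=NULL, home_phone=NULL, office_phone=NULL, → literal 555-7635 → 555-7635
id=113: mobile=555-1470 → 555-1470

555-4621, 555-4210, 555-9827, 555-9416, 555-8457, 555-5580, 555-0785, 555-0237, 555-0237, 555-3662, 555-7635, 555-0511, 555-7635, 555-1470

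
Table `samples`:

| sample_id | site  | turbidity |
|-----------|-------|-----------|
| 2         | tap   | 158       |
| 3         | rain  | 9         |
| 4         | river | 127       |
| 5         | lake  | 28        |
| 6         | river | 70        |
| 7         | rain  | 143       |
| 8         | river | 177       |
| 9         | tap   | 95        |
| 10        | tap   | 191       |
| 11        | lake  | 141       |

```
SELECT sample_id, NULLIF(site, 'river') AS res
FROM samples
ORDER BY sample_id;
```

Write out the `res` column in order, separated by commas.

sample_id=2: site=tap vs river: differ → tap
sample_id=3: site=rain vs river: differ → rain
sample_id=4: site=river vs river: equal → NULL
sample_id=5: site=lake vs river: differ → lake
sample_id=6: site=river vs river: equal → NULL
sample_id=7: site=rain vs river: differ → rain
sample_id=8: site=river vs river: equal → NULL
sample_id=9: site=tap vs river: differ → tap
sample_id=10: site=tap vs river: differ → tap
sample_id=11: site=lake vs river: differ → lake

tap, rain, NULL, lake, NULL, rain, NULL, tap, tap, lake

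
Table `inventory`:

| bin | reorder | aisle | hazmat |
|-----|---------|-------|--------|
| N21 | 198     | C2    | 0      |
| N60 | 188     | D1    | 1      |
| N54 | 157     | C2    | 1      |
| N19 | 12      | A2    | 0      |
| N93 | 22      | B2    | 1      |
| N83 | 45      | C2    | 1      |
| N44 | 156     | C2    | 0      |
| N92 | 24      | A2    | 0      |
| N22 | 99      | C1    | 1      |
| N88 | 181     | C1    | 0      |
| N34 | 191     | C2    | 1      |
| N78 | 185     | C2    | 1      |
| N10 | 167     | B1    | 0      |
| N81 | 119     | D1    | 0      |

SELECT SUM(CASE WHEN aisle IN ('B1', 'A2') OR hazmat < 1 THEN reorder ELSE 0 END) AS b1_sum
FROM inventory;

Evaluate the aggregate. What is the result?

857

bin=N21: ✓ → 198
bin=N60: ✗
bin=N54: ✗
bin=N19: ✓ → 12
bin=N93: ✗
bin=N83: ✗
bin=N44: ✓ → 156
bin=N92: ✓ → 24
bin=N22: ✗
bin=N88: ✓ → 181
bin=N34: ✗
bin=N78: ✗
bin=N10: ✓ → 167
bin=N81: ✓ → 119
b1_sum = 198 + 12 + 156 + 24 + 181 + 167 + 119 = 857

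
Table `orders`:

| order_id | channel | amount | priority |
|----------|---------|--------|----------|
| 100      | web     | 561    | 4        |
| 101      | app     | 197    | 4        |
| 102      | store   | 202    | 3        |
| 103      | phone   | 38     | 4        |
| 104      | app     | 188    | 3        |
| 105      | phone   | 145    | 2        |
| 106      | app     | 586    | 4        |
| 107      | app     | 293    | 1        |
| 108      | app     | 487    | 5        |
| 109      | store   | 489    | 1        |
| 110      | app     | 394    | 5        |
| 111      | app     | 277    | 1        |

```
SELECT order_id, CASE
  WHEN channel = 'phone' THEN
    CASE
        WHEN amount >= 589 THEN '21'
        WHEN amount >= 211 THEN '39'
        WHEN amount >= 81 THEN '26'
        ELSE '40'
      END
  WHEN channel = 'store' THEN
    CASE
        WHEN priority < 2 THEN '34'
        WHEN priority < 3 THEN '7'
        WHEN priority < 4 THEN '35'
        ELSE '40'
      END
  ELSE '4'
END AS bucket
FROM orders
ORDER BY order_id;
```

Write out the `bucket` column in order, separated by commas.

order_id=100: channel='web' → outer ELSE → 4
order_id=101: channel='app' → outer ELSE → 4
order_id=102: channel='store' → inner[priority < 4] → 35
order_id=103: channel='phone' → inner[ELSE] → 40
order_id=104: channel='app' → outer ELSE → 4
order_id=105: channel='phone' → inner[amount >= 81] → 26
order_id=106: channel='app' → outer ELSE → 4
order_id=107: channel='app' → outer ELSE → 4
order_id=108: channel='app' → outer ELSE → 4
order_id=109: channel='store' → inner[priority < 2] → 34
order_id=110: channel='app' → outer ELSE → 4
order_id=111: channel='app' → outer ELSE → 4

4, 4, 35, 40, 4, 26, 4, 4, 4, 34, 4, 4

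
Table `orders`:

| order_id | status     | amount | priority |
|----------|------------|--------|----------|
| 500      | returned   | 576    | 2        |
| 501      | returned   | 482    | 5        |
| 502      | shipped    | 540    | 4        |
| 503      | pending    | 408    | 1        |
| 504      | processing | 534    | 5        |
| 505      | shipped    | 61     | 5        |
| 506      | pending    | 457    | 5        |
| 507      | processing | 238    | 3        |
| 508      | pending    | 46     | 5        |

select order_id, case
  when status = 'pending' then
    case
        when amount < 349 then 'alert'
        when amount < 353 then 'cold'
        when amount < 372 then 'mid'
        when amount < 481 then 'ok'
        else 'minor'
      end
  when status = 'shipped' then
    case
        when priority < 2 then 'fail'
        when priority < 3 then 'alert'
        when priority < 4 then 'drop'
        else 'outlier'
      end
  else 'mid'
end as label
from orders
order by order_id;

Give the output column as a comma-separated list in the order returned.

order_id=500: status='returned' → outer ELSE → mid
order_id=501: status='returned' → outer ELSE → mid
order_id=502: status='shipped' → inner[ELSE] → outlier
order_id=503: status='pending' → inner[amount < 481] → ok
order_id=504: status='processing' → outer ELSE → mid
order_id=505: status='shipped' → inner[ELSE] → outlier
order_id=506: status='pending' → inner[amount < 481] → ok
order_id=507: status='processing' → outer ELSE → mid
order_id=508: status='pending' → inner[amount < 349] → alert

mid, mid, outlier, ok, mid, outlier, ok, mid, alert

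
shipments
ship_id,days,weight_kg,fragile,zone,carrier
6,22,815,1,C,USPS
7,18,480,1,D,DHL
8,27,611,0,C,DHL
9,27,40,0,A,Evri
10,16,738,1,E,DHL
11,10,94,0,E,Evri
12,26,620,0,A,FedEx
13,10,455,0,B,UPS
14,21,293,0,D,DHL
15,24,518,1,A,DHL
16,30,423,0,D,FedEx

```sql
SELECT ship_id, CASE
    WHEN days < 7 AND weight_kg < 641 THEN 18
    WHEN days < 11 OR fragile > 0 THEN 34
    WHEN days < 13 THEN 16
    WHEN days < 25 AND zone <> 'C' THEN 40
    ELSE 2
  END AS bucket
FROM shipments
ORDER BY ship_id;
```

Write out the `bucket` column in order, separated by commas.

ship_id=6: days < 11 OR fragile > 0 → 34
ship_id=7: days < 11 OR fragile > 0 → 34
ship_id=8: ELSE → 2
ship_id=9: ELSE → 2
ship_id=10: days < 11 OR fragile > 0 → 34
ship_id=11: days < 11 OR fragile > 0 → 34
ship_id=12: ELSE → 2
ship_id=13: days < 11 OR fragile > 0 → 34
ship_id=14: days < 25 AND zone <> 'C' → 40
ship_id=15: days < 11 OR fragile > 0 → 34
ship_id=16: ELSE → 2

34, 34, 2, 2, 34, 34, 2, 34, 40, 34, 2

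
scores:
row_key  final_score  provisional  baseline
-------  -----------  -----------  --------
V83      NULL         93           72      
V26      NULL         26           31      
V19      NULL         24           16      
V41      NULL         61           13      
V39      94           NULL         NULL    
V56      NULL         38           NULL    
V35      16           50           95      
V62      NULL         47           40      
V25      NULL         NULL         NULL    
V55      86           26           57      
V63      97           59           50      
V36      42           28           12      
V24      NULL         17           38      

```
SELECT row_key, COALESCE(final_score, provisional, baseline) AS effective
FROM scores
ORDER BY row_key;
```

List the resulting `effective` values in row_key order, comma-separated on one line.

row_key=V19: final_score=NULL, provisional=24 → 24
row_key=V24: final_score=NULL, provisional=17 → 17
row_key=V25: final_score=NULL, provisional=NULL, baseline=NULL (all NULL) → NULL
row_key=V26: final_score=NULL, provisional=26 → 26
row_key=V35: final_score=16 → 16
row_key=V36: final_score=42 → 42
row_key=V39: final_score=94 → 94
row_key=V41: final_score=NULL, provisional=61 → 61
row_key=V55: final_score=86 → 86
row_key=V56: final_score=NULL, provisional=38 → 38
row_key=V62: final_score=NULL, provisional=47 → 47
row_key=V63: final_score=97 → 97
row_key=V83: final_score=NULL, provisional=93 → 93

24, 17, NULL, 26, 16, 42, 94, 61, 86, 38, 47, 97, 93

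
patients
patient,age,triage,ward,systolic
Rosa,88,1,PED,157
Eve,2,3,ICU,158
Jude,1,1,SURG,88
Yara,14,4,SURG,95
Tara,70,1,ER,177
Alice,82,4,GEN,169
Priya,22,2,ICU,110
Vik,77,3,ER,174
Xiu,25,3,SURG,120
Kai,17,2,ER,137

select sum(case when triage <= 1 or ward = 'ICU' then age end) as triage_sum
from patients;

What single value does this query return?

patient=Rosa: ✓ → 88
patient=Eve: ✓ → 2
patient=Jude: ✓ → 1
patient=Yara: ✗
patient=Tara: ✓ → 70
patient=Alice: ✗
patient=Priya: ✓ → 22
patient=Vik: ✗
patient=Xiu: ✗
patient=Kai: ✗
triage_sum = 88 + 2 + 1 + 70 + 22 = 183

183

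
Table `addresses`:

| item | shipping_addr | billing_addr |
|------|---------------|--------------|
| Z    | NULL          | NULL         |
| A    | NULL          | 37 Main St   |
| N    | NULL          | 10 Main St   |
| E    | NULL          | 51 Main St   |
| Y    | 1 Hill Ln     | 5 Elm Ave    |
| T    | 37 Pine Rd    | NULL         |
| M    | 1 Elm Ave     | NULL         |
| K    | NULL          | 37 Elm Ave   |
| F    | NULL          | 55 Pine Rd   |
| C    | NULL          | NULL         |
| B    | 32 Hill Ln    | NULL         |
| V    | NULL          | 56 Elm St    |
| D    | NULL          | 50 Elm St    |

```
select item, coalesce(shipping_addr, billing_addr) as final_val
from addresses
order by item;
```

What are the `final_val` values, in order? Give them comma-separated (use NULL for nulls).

37 Main St, 32 Hill Ln, NULL, 50 Elm St, 51 Main St, 55 Pine Rd, 37 Elm Ave, 1 Elm Ave, 10 Main St, 37 Pine Rd, 56 Elm St, 1 Hill Ln, NULL

item=A: shipping_addr=NULL, billing_addr=37 Main St → 37 Main St
item=B: shipping_addr=32 Hill Ln → 32 Hill Ln
item=C: shipping_addr=NULL, billing_addr=NULL (all NULL) → NULL
item=D: shipping_addr=NULL, billing_addr=50 Elm St → 50 Elm St
item=E: shipping_addr=NULL, billing_addr=51 Main St → 51 Main St
item=F: shipping_addr=NULL, billing_addr=55 Pine Rd → 55 Pine Rd
item=K: shipping_addr=NULL, billing_addr=37 Elm Ave → 37 Elm Ave
item=M: shipping_addr=1 Elm Ave → 1 Elm Ave
item=N: shipping_addr=NULL, billing_addr=10 Main St → 10 Main St
item=T: shipping_addr=37 Pine Rd → 37 Pine Rd
item=V: shipping_addr=NULL, billing_addr=56 Elm St → 56 Elm St
item=Y: shipping_addr=1 Hill Ln → 1 Hill Ln
item=Z: shipping_addr=NULL, billing_addr=NULL (all NULL) → NULL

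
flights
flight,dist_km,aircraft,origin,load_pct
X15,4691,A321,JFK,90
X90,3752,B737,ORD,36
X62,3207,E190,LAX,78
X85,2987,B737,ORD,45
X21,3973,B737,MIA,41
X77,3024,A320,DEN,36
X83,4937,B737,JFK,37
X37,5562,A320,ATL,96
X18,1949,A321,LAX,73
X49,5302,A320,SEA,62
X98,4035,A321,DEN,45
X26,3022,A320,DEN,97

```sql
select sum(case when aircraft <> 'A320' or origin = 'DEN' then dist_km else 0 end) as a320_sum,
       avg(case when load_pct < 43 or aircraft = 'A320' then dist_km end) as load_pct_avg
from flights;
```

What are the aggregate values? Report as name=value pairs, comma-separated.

a320_sum=35577, load_pct_avg=4224.5714285714

[a320_sum: aircraft <> 'A320' or origin = 'DEN']
flight=X15: ✓ → 4691
flight=X90: ✓ → 3752
flight=X62: ✓ → 3207
flight=X85: ✓ → 2987
flight=X21: ✓ → 3973
flight=X77: ✓ → 3024
flight=X83: ✓ → 4937
flight=X37: ✗
flight=X18: ✓ → 1949
flight=X49: ✗
flight=X98: ✓ → 4035
flight=X26: ✓ → 3022
a320_sum = 4691 + 3752 + 3207 + 2987 + 3973 + 3024 + 4937 + 1949 + 4035 + 3022 = 35577
—
[load_pct_avg: load_pct < 43 or aircraft = 'A320']
flight=X15: ✗
flight=X90: ✓ → 3752
flight=X62: ✗
flight=X85: ✗
flight=X21: ✓ → 3973
flight=X77: ✓ → 3024
flight=X83: ✓ → 4937
flight=X37: ✓ → 5562
flight=X18: ✗
flight=X49: ✓ → 5302
flight=X98: ✗
flight=X26: ✓ → 3022
load_pct_avg = (3752 + 3973 + 3024 + 4937 + 5562 + 5302 + 3022) / 7 = 4224.5714285714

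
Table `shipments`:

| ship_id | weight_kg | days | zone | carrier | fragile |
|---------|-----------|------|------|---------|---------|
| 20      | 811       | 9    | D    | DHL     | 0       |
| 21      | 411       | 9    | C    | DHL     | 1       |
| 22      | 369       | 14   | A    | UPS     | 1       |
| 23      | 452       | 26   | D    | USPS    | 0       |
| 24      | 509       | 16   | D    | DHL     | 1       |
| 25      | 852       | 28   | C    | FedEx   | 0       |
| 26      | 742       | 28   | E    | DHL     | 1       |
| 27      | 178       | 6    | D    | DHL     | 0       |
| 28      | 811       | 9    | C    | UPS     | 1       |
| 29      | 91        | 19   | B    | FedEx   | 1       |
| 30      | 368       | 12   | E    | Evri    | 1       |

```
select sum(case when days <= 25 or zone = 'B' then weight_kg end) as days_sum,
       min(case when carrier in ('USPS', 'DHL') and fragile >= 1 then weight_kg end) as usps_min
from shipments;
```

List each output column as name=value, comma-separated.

[days_sum: days <= 25 or zone = 'B']
ship_id=20: ✓ → 811
ship_id=21: ✓ → 411
ship_id=22: ✓ → 369
ship_id=23: ✗
ship_id=24: ✓ → 509
ship_id=25: ✗
ship_id=26: ✗
ship_id=27: ✓ → 178
ship_id=28: ✓ → 811
ship_id=29: ✓ → 91
ship_id=30: ✓ → 368
days_sum = 811 + 411 + 369 + 509 + 178 + 811 + 91 + 368 = 3548
—
[usps_min: carrier in ('USPS', 'DHL') and fragile >= 1]
ship_id=20: ✗
ship_id=21: ✓ → 411
ship_id=22: ✗
ship_id=23: ✗
ship_id=24: ✓ → 509
ship_id=25: ✗
ship_id=26: ✓ → 742
ship_id=27: ✗
ship_id=28: ✗
ship_id=29: ✗
ship_id=30: ✗
usps_min = MIN(411, 509, 742) = 411

days_sum=3548, usps_min=411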